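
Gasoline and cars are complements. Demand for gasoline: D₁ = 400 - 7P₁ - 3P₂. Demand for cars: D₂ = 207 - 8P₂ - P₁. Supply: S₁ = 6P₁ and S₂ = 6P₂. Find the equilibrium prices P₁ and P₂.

P₁ = 4979/179, P₂ = 2291/179

Market 1: 400 - 7P₁ - 3P₂ = 6P₁ → 13P₁ + 3P₂ = 400.
Market 2: 14P₂ + P₁ = 207.
Eliminating P₂: 14×(1) − 3×(2) gives 179P₁ = 4979, so P₁ = 4979/179.
Back-substitute into (2): P₂ = (207 − 1×4979/179) / 14 = 2291/179.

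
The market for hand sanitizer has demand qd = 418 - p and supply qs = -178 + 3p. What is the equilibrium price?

Set qd = qs: 418 - p = -178 + 3p.
596 = 4p, so p* = 149.
q* = 418 − 1(149) = 269.

p* = 149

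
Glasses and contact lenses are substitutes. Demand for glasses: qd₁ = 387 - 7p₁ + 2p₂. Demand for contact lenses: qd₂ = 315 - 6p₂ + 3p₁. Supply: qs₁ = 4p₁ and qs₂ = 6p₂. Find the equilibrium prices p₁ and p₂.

p₁ = 293/7, p₂ = 257/7

Market 1: 387 - 7p₁ + 2p₂ = 4p₁ → 11p₁ - 2p₂ = 387.
Market 2: 12p₂ - 3p₁ = 315.
Eliminating p₂: 12×(1) + 2×(2) gives 126p₁ = 5274, so p₁ = 293/7.
Back-substitute into (2): p₂ = (315 + 3×293/7) / 12 = 257/7.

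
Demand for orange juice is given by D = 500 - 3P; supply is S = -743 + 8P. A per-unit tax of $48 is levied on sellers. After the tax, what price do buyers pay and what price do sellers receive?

Buyers pay 1627/11, sellers receive 1099/11

Pre-tax equilibrium: P* = 113, Q* = 161.
Tax on sellers shifts supply to S = -743 + 8(P − 48) = -1127 + 8P.
500 - 3P = -1127 + 8P gives buyer price Pb = 1627/11; sellers receive Ps = 1627/11 − 48 = 1099/11.
New quantity: Q = 500 − 3(1627/11) = 619/11.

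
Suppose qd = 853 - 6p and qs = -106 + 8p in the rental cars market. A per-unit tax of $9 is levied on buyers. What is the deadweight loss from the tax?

Pre-tax equilibrium: p* = 68.5, q* = 442.
Tax on buyers shifts demand to qd = 853 − 6(p + 9) = 799 - 6p.
799 - 6p = -106 + 8p gives seller price ps = 905/14; buyers pay pb = 905/14 + 9 = 1031/14.
New quantity: q = 853 − 6(1031/14) = 2878/7.
DWL = ½ × 9 × (442 − 2878/7) = 972/7.

Deadweight loss = 972/7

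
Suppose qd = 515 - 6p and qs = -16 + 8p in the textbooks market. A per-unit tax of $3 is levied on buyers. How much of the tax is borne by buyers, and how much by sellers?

Pre-tax equilibrium: p* = 531/14, q* = 2012/7.
Tax on buyers shifts demand to qd = 515 − 6(p + 3) = 497 - 6p.
497 - 6p = -16 + 8p gives seller price ps = 513/14; buyers pay pb = 513/14 + 3 = 555/14.
New quantity: q = 515 − 6(555/14) = 1940/7.
Buyer burden = 555/14 − 531/14 = 12/7; seller burden = 531/14 − 513/14 = 9/7.

Buyers bear 12/7, sellers bear 9/7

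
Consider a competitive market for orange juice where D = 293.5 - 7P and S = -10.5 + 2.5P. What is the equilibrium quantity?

Set D = S: 293.5 - 7P = -10.5 + 2.5P.
304 = 9.5P, so P* = 32.
Q* = 293.5 − 7(32) = 69.5.

Q* = 69.5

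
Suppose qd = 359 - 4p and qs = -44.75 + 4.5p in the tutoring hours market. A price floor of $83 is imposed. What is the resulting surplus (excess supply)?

Equilibrium price would be p* = 47.5, so the floor at 83 binds.
At p = 83: qd = 27, qs = 328.75.
Surplus = 328.75 − 27 = 301.75.

Surplus = 301.75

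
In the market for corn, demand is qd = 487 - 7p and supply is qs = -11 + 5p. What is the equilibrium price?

Set qd = qs: 487 - 7p = -11 + 5p.
498 = 12p, so p* = 41.5.
q* = 487 − 7(41.5) = 196.5.

p* = 41.5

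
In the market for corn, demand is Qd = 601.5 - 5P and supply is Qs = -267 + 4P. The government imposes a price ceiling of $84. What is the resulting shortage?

Equilibrium price would be P* = 96.5, so the ceiling at 84 binds.
At P = 84: Qd = 601.5 − 5(84) = 181.5, Qs = -267 + 4(84) = 69.
Shortage = 181.5 − 69 = 112.5.

Shortage = 112.5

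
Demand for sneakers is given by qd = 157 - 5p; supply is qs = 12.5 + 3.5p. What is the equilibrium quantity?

q* = 72

Set qd = qs: 157 - 5p = 12.5 + 3.5p.
144.5 = 8.5p, so p* = 17.
q* = 157 − 5(17) = 72.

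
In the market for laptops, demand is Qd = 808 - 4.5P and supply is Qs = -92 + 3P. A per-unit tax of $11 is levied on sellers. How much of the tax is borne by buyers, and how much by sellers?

Buyers bear $4.4, sellers bear $6.6

Pre-tax equilibrium: P* = 120, Q* = 268.
Tax on sellers shifts supply to Qs = -92 + 3(P − 11) = -125 + 3P.
808 - 4.5P = -125 + 3P gives buyer price Pb = 124.4; sellers receive Ps = 124.4 − 11 = 113.4.
New quantity: Q = 808 − 4.5(124.4) = 248.2.
Buyer burden = 124.4 − 120 = 4.4; seller burden = 120 − 113.4 = 6.6.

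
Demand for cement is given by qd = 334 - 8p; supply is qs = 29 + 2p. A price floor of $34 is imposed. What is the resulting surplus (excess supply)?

Equilibrium price would be p* = 30.5, so the floor at 34 binds.
At p = 34: qd = 62, qs = 97.
Surplus = 97 − 62 = 35.

Surplus = 35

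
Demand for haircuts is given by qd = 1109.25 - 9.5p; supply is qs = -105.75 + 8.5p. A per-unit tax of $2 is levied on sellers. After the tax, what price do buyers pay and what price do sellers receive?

Pre-tax equilibrium: p* = 67.5, q* = 468.
Tax on sellers shifts supply to qs = -105.75 + 8.5(p − 2) = -122.75 + 8.5p.
1109.25 - 9.5p = -122.75 + 8.5p gives buyer price pb = 616/9; sellers receive ps = 616/9 − 2 = 598/9.
New quantity: q = 1109.25 − 9.5(616/9) = 16525/36.

Buyers pay 616/9, sellers receive 598/9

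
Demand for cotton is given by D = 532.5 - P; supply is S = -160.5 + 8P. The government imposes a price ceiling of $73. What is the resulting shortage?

Shortage = 36

Equilibrium price would be P* = 77, so the ceiling at 73 binds.
At P = 73: D = 532.5 − 1(73) = 459.5, S = -160.5 + 8(73) = 423.5.
Shortage = 459.5 − 423.5 = 36.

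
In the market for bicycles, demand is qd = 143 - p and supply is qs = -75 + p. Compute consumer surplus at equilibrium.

Equilibrium: 143 - p = -75 + p gives p* = 109, q* = 34.
Demand choke price (qd = 0): p = 143.
CS = ½(143 − 109)(34) = 578.

Consumer surplus = 578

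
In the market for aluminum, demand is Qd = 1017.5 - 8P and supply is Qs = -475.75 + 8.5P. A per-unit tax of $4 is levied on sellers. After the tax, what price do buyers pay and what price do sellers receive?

Pre-tax equilibrium: P* = 90.5, Q* = 293.5.
Tax on sellers shifts supply to Qs = -475.75 + 8.5(P − 4) = -509.75 + 8.5P.
1017.5 - 8P = -509.75 + 8.5P gives buyer price Pb = 6109/66; sellers receive Ps = 6109/66 − 4 = 5845/66.
New quantity: Q = 1017.5 − 8(6109/66) = 18283/66.

Buyers pay 6109/66, sellers receive 5845/66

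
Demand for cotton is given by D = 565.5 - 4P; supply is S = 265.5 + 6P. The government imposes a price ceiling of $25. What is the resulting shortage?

Shortage = 50

Equilibrium price would be P* = 30, so the ceiling at 25 binds.
At P = 25: D = 565.5 − 4(25) = 465.5, S = 265.5 + 6(25) = 415.5.
Shortage = 465.5 − 415.5 = 50.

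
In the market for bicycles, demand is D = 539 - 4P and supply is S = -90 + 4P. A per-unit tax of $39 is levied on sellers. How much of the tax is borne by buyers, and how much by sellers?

Pre-tax equilibrium: P* = 78.625, Q* = 224.5.
Tax on sellers shifts supply to S = -90 + 4(P − 39) = -246 + 4P.
539 - 4P = -246 + 4P gives buyer price Pb = 98.125; sellers receive Ps = 98.125 − 39 = 59.125.
New quantity: Q = 539 − 4(98.125) = 146.5.
Buyer burden = 98.125 − 78.625 = 19.5; seller burden = 78.625 − 59.125 = 19.5.

Buyers bear $19.5, sellers bear $19.5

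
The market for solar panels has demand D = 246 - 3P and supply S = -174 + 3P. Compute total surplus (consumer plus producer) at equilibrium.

Total surplus = 432

Equilibrium: 246 - 3P = -174 + 3P gives P* = 70, Q* = 36.
Demand choke price: P = 82; supply starts at P = 58.
CS = ½(82 − 70)(36) = 216; PS = ½(70 − 58)(36) = 216.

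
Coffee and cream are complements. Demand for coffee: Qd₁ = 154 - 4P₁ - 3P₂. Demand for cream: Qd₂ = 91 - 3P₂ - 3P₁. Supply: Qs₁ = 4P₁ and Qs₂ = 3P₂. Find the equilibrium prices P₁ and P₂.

P₁ = 217/13, P₂ = 266/39

Market 1: 154 - 4P₁ - 3P₂ = 4P₁ → 8P₁ + 3P₂ = 154.
Market 2: 6P₂ + 3P₁ = 91.
Eliminating P₂: 6×(1) − 3×(2) gives 39P₁ = 651, so P₁ = 217/13.
Back-substitute into (2): P₂ = (91 − 3×217/13) / 6 = 266/39.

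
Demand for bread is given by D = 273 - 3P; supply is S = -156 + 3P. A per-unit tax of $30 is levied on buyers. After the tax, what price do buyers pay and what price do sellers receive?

Pre-tax equilibrium: P* = 71.5, Q* = 58.5.
Tax on buyers shifts demand to D = 273 − 3(P + 30) = 183 - 3P.
183 - 3P = -156 + 3P gives seller price Ps = 56.5; buyers pay Pb = 56.5 + 30 = 86.5.
New quantity: Q = 273 − 3(86.5) = 13.5.

Buyers pay $86.5, sellers receive $56.5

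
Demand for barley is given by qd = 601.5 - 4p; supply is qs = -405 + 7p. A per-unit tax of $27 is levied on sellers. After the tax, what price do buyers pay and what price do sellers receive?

Buyers pay 2391/22, sellers receive 1797/22

Pre-tax equilibrium: p* = 91.5, q* = 235.5.
Tax on sellers shifts supply to qs = -405 + 7(p − 27) = -594 + 7p.
601.5 - 4p = -594 + 7p gives buyer price pb = 2391/22; sellers receive ps = 2391/22 − 27 = 1797/22.
New quantity: q = 601.5 − 4(2391/22) = 3669/22.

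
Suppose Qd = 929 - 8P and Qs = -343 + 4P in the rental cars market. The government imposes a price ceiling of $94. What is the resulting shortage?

Shortage = 144

Equilibrium price would be P* = 106, so the ceiling at 94 binds.
At P = 94: Qd = 929 − 8(94) = 177, Qs = -343 + 4(94) = 33.
Shortage = 177 − 33 = 144.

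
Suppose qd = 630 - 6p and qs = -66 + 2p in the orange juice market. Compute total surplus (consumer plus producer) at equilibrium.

Equilibrium: 630 - 6p = -66 + 2p gives p* = 87, q* = 108.
Demand choke price: p = 105; supply starts at p = 33.
CS = ½(105 − 87)(108) = 972; PS = ½(87 − 33)(108) = 2916.

Total surplus = 3888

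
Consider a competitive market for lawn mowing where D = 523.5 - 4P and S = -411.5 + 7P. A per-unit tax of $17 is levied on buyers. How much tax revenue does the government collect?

Pre-tax equilibrium: P* = 85, Q* = 183.5.
Tax on buyers shifts demand to D = 523.5 − 4(P + 17) = 455.5 - 4P.
455.5 - 4P = -411.5 + 7P gives seller price Ps = 867/11; buyers pay Pb = 867/11 + 17 = 1054/11.
New quantity: Q = 523.5 − 4(1054/11) = 3085/22.
Revenue = 17 × 3085/22 = 52445/22.

Tax revenue = 52445/22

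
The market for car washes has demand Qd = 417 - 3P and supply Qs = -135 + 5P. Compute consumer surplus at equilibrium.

Consumer surplus = 7350

Equilibrium: 417 - 3P = -135 + 5P gives P* = 69, Q* = 210.
Demand choke price (Qd = 0): P = 139.
CS = ½(139 − 69)(210) = 7350.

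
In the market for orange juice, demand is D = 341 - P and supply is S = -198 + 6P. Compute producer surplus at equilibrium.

Equilibrium: 341 - P = -198 + 6P gives P* = 77, Q* = 264.
Supply starts at P = 33 (where S = 0).
PS = ½(77 − 33)(264) = 5808.

Producer surplus = 5808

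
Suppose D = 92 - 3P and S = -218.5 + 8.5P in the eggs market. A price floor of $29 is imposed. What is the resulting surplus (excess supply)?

Surplus = 23

Equilibrium price would be P* = 27, so the floor at 29 binds.
At P = 29: D = 5, S = 28.
Surplus = 28 − 5 = 23.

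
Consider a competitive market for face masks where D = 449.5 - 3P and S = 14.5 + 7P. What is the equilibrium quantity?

Q* = 319

Set D = S: 449.5 - 3P = 14.5 + 7P.
435 = 10P, so P* = 43.5.
Q* = 449.5 − 3(43.5) = 319.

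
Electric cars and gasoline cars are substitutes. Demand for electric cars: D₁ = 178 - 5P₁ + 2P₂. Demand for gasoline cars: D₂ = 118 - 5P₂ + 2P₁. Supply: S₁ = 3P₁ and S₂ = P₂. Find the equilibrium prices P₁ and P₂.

Market 1: 178 - 5P₁ + 2P₂ = 3P₁ → 8P₁ - 2P₂ = 178.
Market 2: 6P₂ - 2P₁ = 118.
Eliminating P₂: 6×(1) + 2×(2) gives 44P₁ = 1304, so P₁ = 326/11.
Back-substitute into (2): P₂ = (118 + 2×326/11) / 6 = 325/11.

P₁ = 326/11, P₂ = 325/11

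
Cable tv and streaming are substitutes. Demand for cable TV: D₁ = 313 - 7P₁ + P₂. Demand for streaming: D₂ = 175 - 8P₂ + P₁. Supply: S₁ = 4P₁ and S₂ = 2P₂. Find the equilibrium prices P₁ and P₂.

P₁ = 3305/109, P₂ = 2238/109

Market 1: 313 - 7P₁ + P₂ = 4P₁ → 11P₁ - P₂ = 313.
Market 2: 10P₂ - P₁ = 175.
Eliminating P₂: 10×(1) + 1×(2) gives 109P₁ = 3305, so P₁ = 3305/109.
Back-substitute into (2): P₂ = (175 + 1×3305/109) / 10 = 2238/109.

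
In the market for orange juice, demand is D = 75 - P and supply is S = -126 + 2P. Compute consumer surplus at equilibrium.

Consumer surplus = 32

Equilibrium: 75 - P = -126 + 2P gives P* = 67, Q* = 8.
Demand choke price (D = 0): P = 75.
CS = ½(75 − 67)(8) = 32.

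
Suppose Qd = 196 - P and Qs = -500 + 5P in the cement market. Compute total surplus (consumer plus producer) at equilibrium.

Equilibrium: 196 - P = -500 + 5P gives P* = 116, Q* = 80.
Demand choke price: P = 196; supply starts at P = 100.
CS = ½(196 − 116)(80) = 3200; PS = ½(116 − 100)(80) = 640.

Total surplus = 3840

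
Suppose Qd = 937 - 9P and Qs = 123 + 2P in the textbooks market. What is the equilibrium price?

P* = 74

Set Qd = Qs: 937 - 9P = 123 + 2P.
814 = 11P, so P* = 74.
Q* = 937 − 9(74) = 271.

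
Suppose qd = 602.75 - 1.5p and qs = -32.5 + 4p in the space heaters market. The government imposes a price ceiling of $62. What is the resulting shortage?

Shortage = 294.25

Equilibrium price would be p* = 115.5, so the ceiling at 62 binds.
At p = 62: qd = 602.75 − 1.5(62) = 509.75, qs = -32.5 + 4(62) = 215.5.
Shortage = 509.75 − 215.5 = 294.25.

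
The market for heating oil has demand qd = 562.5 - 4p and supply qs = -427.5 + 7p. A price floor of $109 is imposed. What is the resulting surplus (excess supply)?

Equilibrium price would be p* = 90, so the floor at 109 binds.
At p = 109: qd = 126.5, qs = 335.5.
Surplus = 335.5 − 126.5 = 209.

Surplus = 209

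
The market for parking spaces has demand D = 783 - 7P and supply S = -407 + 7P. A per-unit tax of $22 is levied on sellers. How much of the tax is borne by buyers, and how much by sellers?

Buyers bear $11, sellers bear $11

Pre-tax equilibrium: P* = 85, Q* = 188.
Tax on sellers shifts supply to S = -407 + 7(P − 22) = -561 + 7P.
783 - 7P = -561 + 7P gives buyer price Pb = 96; sellers receive Ps = 96 − 22 = 74.
New quantity: Q = 783 − 7(96) = 111.
Buyer burden = 96 − 85 = 11; seller burden = 85 − 74 = 11.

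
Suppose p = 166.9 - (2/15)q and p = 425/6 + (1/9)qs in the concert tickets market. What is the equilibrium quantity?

Set the two price expressions equal: 166.9 - (2/15)q = 425/6 + (1/9)q.
1441/15 = (11/45)q, so q* = 393.
p* = 166.9 − (2/15)(393) = 114.5.

q* = 393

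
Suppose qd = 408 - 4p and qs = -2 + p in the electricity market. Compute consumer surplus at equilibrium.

Consumer surplus = 800

Equilibrium: 408 - 4p = -2 + p gives p* = 82, q* = 80.
Demand choke price (qd = 0): p = 102.
CS = ½(102 − 82)(80) = 800.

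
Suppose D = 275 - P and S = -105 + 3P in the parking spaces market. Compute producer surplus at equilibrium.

Equilibrium: 275 - P = -105 + 3P gives P* = 95, Q* = 180.
Supply starts at P = 35 (where S = 0).
PS = ½(95 − 35)(180) = 5400.

Producer surplus = 5400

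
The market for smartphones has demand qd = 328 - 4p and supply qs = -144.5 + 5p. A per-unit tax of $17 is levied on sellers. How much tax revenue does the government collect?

Tax revenue = 12274/9

Pre-tax equilibrium: p* = 52.5, q* = 118.
Tax on sellers shifts supply to qs = -144.5 + 5(p − 17) = -229.5 + 5p.
328 - 4p = -229.5 + 5p gives buyer price pb = 1115/18; sellers receive ps = 1115/18 − 17 = 809/18.
New quantity: q = 328 − 4(1115/18) = 722/9.
Revenue = 17 × 722/9 = 12274/9.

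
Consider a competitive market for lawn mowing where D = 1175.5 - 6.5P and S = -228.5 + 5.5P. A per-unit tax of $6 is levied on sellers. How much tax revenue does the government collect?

Pre-tax equilibrium: P* = 117, Q* = 415.
Tax on sellers shifts supply to S = -228.5 + 5.5(P − 6) = -261.5 + 5.5P.
1175.5 - 6.5P = -261.5 + 5.5P gives buyer price Pb = 119.75; sellers receive Ps = 119.75 − 6 = 113.75.
New quantity: Q = 1175.5 − 6.5(119.75) = 397.125.
Revenue = 6 × 397.125 = 2382.75.

Tax revenue = 2382.75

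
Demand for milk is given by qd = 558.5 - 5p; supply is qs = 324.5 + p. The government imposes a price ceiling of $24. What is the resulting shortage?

Shortage = 90

Equilibrium price would be p* = 39, so the ceiling at 24 binds.
At p = 24: qd = 558.5 − 5(24) = 438.5, qs = 324.5 + 1(24) = 348.5.
Shortage = 438.5 − 348.5 = 90.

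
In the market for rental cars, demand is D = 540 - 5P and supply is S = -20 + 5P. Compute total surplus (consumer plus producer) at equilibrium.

Total surplus = 13520

Equilibrium: 540 - 5P = -20 + 5P gives P* = 56, Q* = 260.
Demand choke price: P = 108; supply starts at P = 4.
CS = ½(108 − 56)(260) = 6760; PS = ½(56 − 4)(260) = 6760.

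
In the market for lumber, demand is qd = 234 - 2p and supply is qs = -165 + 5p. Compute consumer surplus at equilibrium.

Consumer surplus = 3600

Equilibrium: 234 - 2p = -165 + 5p gives p* = 57, q* = 120.
Demand choke price (qd = 0): p = 117.
CS = ½(117 − 57)(120) = 3600.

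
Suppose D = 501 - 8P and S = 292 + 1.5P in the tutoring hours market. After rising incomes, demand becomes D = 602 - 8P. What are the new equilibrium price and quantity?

Original equilibrium: P* = 22, Q* = 325.
New equilibrium: 602 - 8P = 292 + 1.5P, so 310 = 9.5P and P' = 620/19; Q' = 602 − 8(620/19) = 6478/19.

P' = 620/19, Q' = 6478/19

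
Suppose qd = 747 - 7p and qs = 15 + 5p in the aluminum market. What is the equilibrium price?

p* = 61

Set qd = qs: 747 - 7p = 15 + 5p.
732 = 12p, so p* = 61.
q* = 747 − 7(61) = 320.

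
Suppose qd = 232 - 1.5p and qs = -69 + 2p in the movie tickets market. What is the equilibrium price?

Set qd = qs: 232 - 1.5p = -69 + 2p.
301 = 3.5p, so p* = 86.
q* = 232 − 1.5(86) = 103.

p* = 86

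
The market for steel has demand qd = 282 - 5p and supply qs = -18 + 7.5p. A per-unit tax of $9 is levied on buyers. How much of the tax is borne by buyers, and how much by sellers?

Pre-tax equilibrium: p* = 24, q* = 162.
Tax on buyers shifts demand to qd = 282 − 5(p + 9) = 237 - 5p.
237 - 5p = -18 + 7.5p gives seller price ps = 20.4; buyers pay pb = 20.4 + 9 = 29.4.
New quantity: q = 282 − 5(29.4) = 135.
Buyer burden = 29.4 − 24 = 5.4; seller burden = 24 − 20.4 = 3.6.

Buyers bear $5.4, sellers bear $3.6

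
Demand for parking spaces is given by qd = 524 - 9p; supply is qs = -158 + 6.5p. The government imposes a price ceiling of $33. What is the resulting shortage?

Shortage = 170.5

Equilibrium price would be p* = 44, so the ceiling at 33 binds.
At p = 33: qd = 524 − 9(33) = 227, qs = -158 + 6.5(33) = 56.5.
Shortage = 227 − 56.5 = 170.5.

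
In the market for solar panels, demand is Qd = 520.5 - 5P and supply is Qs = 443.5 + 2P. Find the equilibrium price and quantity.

P* = 11, Q* = 465.5

Set Qd = Qs: 520.5 - 5P = 443.5 + 2P.
77 = 7P, so P* = 11.
Q* = 520.5 − 5(11) = 465.5.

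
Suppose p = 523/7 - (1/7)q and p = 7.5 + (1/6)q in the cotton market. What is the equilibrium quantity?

Set the two price expressions equal: 523/7 - (1/7)q = 7.5 + (1/6)q.
941/14 = (13/42)q, so q* = 2823/13.
p* = 523/7 − (1/7)(2823/13) = 568/13.

q* = 2823/13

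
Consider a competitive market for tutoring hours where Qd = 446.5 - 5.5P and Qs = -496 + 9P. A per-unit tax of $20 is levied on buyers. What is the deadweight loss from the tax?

Deadweight loss = 19800/29

Pre-tax equilibrium: P* = 65, Q* = 89.
Tax on buyers shifts demand to Qd = 446.5 − 5.5(P + 20) = 336.5 - 5.5P.
336.5 - 5.5P = -496 + 9P gives seller price Ps = 1665/29; buyers pay Pb = 1665/29 + 20 = 2245/29.
New quantity: Q = 446.5 − 5.5(2245/29) = 601/29.
DWL = ½ × 20 × (89 − 601/29) = 19800/29.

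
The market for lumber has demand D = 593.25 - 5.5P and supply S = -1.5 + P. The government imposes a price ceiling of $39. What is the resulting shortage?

Equilibrium price would be P* = 91.5, so the ceiling at 39 binds.
At P = 39: D = 593.25 − 5.5(39) = 378.75, S = -1.5 + 1(39) = 37.5.
Shortage = 378.75 − 37.5 = 341.25.

Shortage = 341.25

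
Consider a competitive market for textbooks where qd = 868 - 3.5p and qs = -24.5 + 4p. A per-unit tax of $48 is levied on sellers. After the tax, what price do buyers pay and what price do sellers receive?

Pre-tax equilibrium: p* = 119, q* = 451.5.
Tax on sellers shifts supply to qs = -24.5 + 4(p − 48) = -216.5 + 4p.
868 - 3.5p = -216.5 + 4p gives buyer price pb = 144.6; sellers receive ps = 144.6 − 48 = 96.6.
New quantity: q = 868 − 3.5(144.6) = 361.9.

Buyers pay $144.6, sellers receive $96.6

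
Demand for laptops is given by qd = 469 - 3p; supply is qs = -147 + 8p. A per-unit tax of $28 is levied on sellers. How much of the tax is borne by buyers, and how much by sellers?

Buyers bear 224/11, sellers bear 84/11

Pre-tax equilibrium: p* = 56, q* = 301.
Tax on sellers shifts supply to qs = -147 + 8(p − 28) = -371 + 8p.
469 - 3p = -371 + 8p gives buyer price pb = 840/11; sellers receive ps = 840/11 − 28 = 532/11.
New quantity: q = 469 − 3(840/11) = 2639/11.
Buyer burden = 840/11 − 56 = 224/11; seller burden = 56 − 532/11 = 84/11.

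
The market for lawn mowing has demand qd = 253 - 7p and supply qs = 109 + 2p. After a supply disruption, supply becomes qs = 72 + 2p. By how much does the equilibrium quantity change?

Original equilibrium: p* = 16, q* = 141.
New equilibrium: 253 - 7p = 72 + 2p, so 181 = 9p and p' = 181/9; q' = 253 − 7(181/9) = 1010/9.
Change in quantity: 1010/9 − 141 = -259/9.

Δq = -259/9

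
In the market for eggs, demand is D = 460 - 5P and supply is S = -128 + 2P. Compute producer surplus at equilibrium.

Producer surplus = 400

Equilibrium: 460 - 5P = -128 + 2P gives P* = 84, Q* = 40.
Supply starts at P = 64 (where S = 0).
PS = ½(84 − 64)(40) = 400.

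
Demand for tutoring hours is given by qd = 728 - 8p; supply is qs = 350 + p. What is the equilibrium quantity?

q* = 392

Set qd = qs: 728 - 8p = 350 + p.
378 = 9p, so p* = 42.
q* = 728 − 8(42) = 392.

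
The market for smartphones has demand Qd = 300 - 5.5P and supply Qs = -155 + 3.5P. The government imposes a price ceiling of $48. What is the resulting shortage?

Shortage = 23

Equilibrium price would be P* = 455/9, so the ceiling at 48 binds.
At P = 48: Qd = 300 − 5.5(48) = 36, Qs = -155 + 3.5(48) = 13.
Shortage = 36 − 13 = 23.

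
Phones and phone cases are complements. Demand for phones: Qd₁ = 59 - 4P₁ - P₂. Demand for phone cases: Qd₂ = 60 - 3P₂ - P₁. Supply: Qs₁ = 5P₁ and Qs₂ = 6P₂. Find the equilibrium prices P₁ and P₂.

Market 1: 59 - 4P₁ - P₂ = 5P₁ → 9P₁ + P₂ = 59.
Market 2: 9P₂ + P₁ = 60.
Eliminating P₂: 9×(1) − 1×(2) gives 80P₁ = 471, so P₁ = 5.8875.
Back-substitute into (2): P₂ = (60 − 1×5.8875) / 9 = 6.0125.

P₁ = 5.8875, P₂ = 6.0125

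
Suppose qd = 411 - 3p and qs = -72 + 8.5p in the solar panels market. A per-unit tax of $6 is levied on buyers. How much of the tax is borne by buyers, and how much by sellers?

Buyers bear 102/23, sellers bear 36/23

Pre-tax equilibrium: p* = 42, q* = 285.
Tax on buyers shifts demand to qd = 411 − 3(p + 6) = 393 - 3p.
393 - 3p = -72 + 8.5p gives seller price ps = 930/23; buyers pay pb = 930/23 + 6 = 1068/23.
New quantity: q = 411 − 3(1068/23) = 6249/23.
Buyer burden = 1068/23 − 42 = 102/23; seller burden = 42 − 930/23 = 36/23.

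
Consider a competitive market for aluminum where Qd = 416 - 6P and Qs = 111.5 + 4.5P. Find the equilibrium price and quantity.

P* = 29, Q* = 242

Set Qd = Qs: 416 - 6P = 111.5 + 4.5P.
304.5 = 10.5P, so P* = 29.
Q* = 416 − 6(29) = 242.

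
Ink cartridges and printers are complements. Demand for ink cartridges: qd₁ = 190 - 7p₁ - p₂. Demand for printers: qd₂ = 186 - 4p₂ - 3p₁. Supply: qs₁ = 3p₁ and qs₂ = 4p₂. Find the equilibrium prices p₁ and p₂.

p₁ = 1334/77, p₂ = 1290/77

Market 1: 190 - 7p₁ - p₂ = 3p₁ → 10p₁ + p₂ = 190.
Market 2: 8p₂ + 3p₁ = 186.
Eliminating p₂: 8×(1) − 1×(2) gives 77p₁ = 1334, so p₁ = 1334/77.
Back-substitute into (2): p₂ = (186 − 3×1334/77) / 8 = 1290/77.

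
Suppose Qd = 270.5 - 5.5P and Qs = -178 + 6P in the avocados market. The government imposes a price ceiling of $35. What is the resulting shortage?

Shortage = 46

Equilibrium price would be P* = 39, so the ceiling at 35 binds.
At P = 35: Qd = 270.5 − 5.5(35) = 78, Qs = -178 + 6(35) = 32.
Shortage = 78 − 32 = 46.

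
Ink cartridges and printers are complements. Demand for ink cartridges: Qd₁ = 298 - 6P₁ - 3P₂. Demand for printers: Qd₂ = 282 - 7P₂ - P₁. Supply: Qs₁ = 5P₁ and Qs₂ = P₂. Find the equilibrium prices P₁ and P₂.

P₁ = 1538/85, P₂ = 2804/85

Market 1: 298 - 6P₁ - 3P₂ = 5P₁ → 11P₁ + 3P₂ = 298.
Market 2: 8P₂ + P₁ = 282.
Eliminating P₂: 8×(1) − 3×(2) gives 85P₁ = 1538, so P₁ = 1538/85.
Back-substitute into (2): P₂ = (282 − 1×1538/85) / 8 = 2804/85.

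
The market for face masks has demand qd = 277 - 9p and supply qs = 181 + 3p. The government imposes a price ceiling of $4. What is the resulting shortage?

Equilibrium price would be p* = 8, so the ceiling at 4 binds.
At p = 4: qd = 277 − 9(4) = 241, qs = 181 + 3(4) = 193.
Shortage = 241 − 193 = 48.

Shortage = 48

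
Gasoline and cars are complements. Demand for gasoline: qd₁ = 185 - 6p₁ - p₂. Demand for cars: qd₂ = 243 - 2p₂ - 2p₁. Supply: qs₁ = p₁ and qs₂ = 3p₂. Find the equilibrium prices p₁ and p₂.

Market 1: 185 - 6p₁ - p₂ = p₁ → 7p₁ + p₂ = 185.
Market 2: 5p₂ + 2p₁ = 243.
Eliminating p₂: 5×(1) − 1×(2) gives 33p₁ = 682, so p₁ = 62/3.
Back-substitute into (2): p₂ = (243 − 2×62/3) / 5 = 121/3.

p₁ = 62/3, p₂ = 121/3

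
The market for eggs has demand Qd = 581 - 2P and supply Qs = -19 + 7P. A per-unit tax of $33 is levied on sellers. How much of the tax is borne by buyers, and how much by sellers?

Pre-tax equilibrium: P* = 200/3, Q* = 1343/3.
Tax on sellers shifts supply to Qs = -19 + 7(P − 33) = -250 + 7P.
581 - 2P = -250 + 7P gives buyer price Pb = 277/3; sellers receive Ps = 277/3 − 33 = 178/3.
New quantity: Q = 581 − 2(277/3) = 1189/3.
Buyer burden = 277/3 − 200/3 = 77/3; seller burden = 200/3 − 178/3 = 22/3.

Buyers bear 77/3, sellers bear 22/3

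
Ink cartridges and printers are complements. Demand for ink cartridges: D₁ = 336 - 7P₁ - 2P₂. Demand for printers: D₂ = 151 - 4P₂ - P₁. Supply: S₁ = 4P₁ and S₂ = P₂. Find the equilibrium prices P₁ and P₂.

P₁ = 26, P₂ = 25

Market 1: 336 - 7P₁ - 2P₂ = 4P₁ → 11P₁ + 2P₂ = 336.
Market 2: 5P₂ + P₁ = 151.
Eliminating P₂: 5×(1) − 2×(2) gives 53P₁ = 1378, so P₁ = 26.
Back-substitute into (2): P₂ = (151 − 1×26) / 5 = 25.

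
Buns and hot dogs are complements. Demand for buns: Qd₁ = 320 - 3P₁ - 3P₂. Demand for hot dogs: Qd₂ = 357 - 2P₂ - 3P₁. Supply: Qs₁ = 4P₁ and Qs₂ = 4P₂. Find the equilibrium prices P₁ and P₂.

Market 1: 320 - 3P₁ - 3P₂ = 4P₁ → 7P₁ + 3P₂ = 320.
Market 2: 6P₂ + 3P₁ = 357.
Eliminating P₂: 6×(1) − 3×(2) gives 33P₁ = 849, so P₁ = 283/11.
Back-substitute into (2): P₂ = (357 − 3×283/11) / 6 = 513/11.

P₁ = 283/11, P₂ = 513/11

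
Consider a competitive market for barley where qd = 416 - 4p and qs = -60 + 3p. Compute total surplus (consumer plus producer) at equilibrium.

Total surplus = 6048

Equilibrium: 416 - 4p = -60 + 3p gives p* = 68, q* = 144.
Demand choke price: p = 104; supply starts at p = 20.
CS = ½(104 − 68)(144) = 2592; PS = ½(68 − 20)(144) = 3456.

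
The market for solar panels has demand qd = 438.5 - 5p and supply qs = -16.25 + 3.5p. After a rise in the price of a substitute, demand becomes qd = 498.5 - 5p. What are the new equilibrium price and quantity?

Original equilibrium: p* = 53.5, q* = 171.
New equilibrium: 498.5 - 5p = -16.25 + 3.5p, so 514.75 = 8.5p and p' = 2059/34; q' = 498.5 − 5(2059/34) = 3327/17.

p' = 2059/34, q' = 3327/17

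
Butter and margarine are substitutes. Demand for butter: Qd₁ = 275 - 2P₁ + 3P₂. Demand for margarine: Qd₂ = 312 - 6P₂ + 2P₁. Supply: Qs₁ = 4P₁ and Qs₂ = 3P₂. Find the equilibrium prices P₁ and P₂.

P₁ = 71.0625, P₂ = 1211/24

Market 1: 275 - 2P₁ + 3P₂ = 4P₁ → 6P₁ - 3P₂ = 275.
Market 2: 9P₂ - 2P₁ = 312.
Eliminating P₂: 9×(1) + 3×(2) gives 48P₁ = 3411, so P₁ = 71.0625.
Back-substitute into (2): P₂ = (312 + 2×71.0625) / 9 = 1211/24.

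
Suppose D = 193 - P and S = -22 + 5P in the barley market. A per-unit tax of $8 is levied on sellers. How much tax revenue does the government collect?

Tax revenue = 1204

Pre-tax equilibrium: P* = 215/6, Q* = 943/6.
Tax on sellers shifts supply to S = -22 + 5(P − 8) = -62 + 5P.
193 - P = -62 + 5P gives buyer price Pb = 42.5; sellers receive Ps = 42.5 − 8 = 34.5.
New quantity: Q = 193 − 1(42.5) = 150.5.
Revenue = 8 × 150.5 = 1204.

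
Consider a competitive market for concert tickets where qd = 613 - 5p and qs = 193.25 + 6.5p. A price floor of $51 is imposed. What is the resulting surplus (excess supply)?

Surplus = 166.75

Equilibrium price would be p* = 36.5, so the floor at 51 binds.
At p = 51: qd = 358, qs = 524.75.
Surplus = 524.75 − 358 = 166.75.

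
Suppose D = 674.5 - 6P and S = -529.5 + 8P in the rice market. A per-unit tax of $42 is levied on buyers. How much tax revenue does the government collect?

Tax revenue = 609

Pre-tax equilibrium: P* = 86, Q* = 158.5.
Tax on buyers shifts demand to D = 674.5 − 6(P + 42) = 422.5 - 6P.
422.5 - 6P = -529.5 + 8P gives seller price Ps = 68; buyers pay Pb = 68 + 42 = 110.
New quantity: Q = 674.5 − 6(110) = 14.5.
Revenue = 42 × 14.5 = 609.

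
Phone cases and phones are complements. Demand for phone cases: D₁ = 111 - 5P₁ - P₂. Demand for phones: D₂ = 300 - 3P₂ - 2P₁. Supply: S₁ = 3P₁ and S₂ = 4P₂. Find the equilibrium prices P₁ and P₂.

P₁ = 53/6, P₂ = 121/3

Market 1: 111 - 5P₁ - P₂ = 3P₁ → 8P₁ + P₂ = 111.
Market 2: 7P₂ + 2P₁ = 300.
Eliminating P₂: 7×(1) − 1×(2) gives 54P₁ = 477, so P₁ = 53/6.
Back-substitute into (2): P₂ = (300 − 2×53/6) / 7 = 121/3.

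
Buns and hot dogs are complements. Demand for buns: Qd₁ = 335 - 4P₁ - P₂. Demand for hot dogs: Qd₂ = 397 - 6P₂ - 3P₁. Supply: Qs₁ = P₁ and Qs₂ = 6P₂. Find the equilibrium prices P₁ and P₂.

P₁ = 3623/57, P₂ = 980/57

Market 1: 335 - 4P₁ - P₂ = P₁ → 5P₁ + P₂ = 335.
Market 2: 12P₂ + 3P₁ = 397.
Eliminating P₂: 12×(1) − 1×(2) gives 57P₁ = 3623, so P₁ = 3623/57.
Back-substitute into (2): P₂ = (397 − 3×3623/57) / 12 = 980/57.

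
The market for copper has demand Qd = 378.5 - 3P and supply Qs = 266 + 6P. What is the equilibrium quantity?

Set Qd = Qs: 378.5 - 3P = 266 + 6P.
112.5 = 9P, so P* = 12.5.
Q* = 378.5 − 3(12.5) = 341.

Q* = 341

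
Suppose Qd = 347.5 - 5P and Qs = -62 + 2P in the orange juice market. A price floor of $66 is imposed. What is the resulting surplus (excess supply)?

Surplus = 52.5

Equilibrium price would be P* = 58.5, so the floor at 66 binds.
At P = 66: Qd = 17.5, Qs = 70.
Surplus = 70 − 17.5 = 52.5.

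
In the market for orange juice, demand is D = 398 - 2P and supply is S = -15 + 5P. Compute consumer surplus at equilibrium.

Consumer surplus = 19600

Equilibrium: 398 - 2P = -15 + 5P gives P* = 59, Q* = 280.
Demand choke price (D = 0): P = 199.
CS = ½(199 − 59)(280) = 19600.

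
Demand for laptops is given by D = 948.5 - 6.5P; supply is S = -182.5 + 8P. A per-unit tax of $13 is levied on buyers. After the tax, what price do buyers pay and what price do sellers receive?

Buyers pay 2470/29, sellers receive 2093/29

Pre-tax equilibrium: P* = 78, Q* = 441.5.
Tax on buyers shifts demand to D = 948.5 − 6.5(P + 13) = 864 - 6.5P.
864 - 6.5P = -182.5 + 8P gives seller price Ps = 2093/29; buyers pay Pb = 2093/29 + 13 = 2470/29.
New quantity: Q = 948.5 − 6.5(2470/29) = 22903/58.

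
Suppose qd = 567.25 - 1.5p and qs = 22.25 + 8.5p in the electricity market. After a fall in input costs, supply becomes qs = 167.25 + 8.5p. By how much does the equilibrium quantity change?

Original equilibrium: p* = 54.5, q* = 485.5.
New equilibrium: 567.25 - 1.5p = 167.25 + 8.5p, so 400 = 10p and p' = 40; q' = 567.25 − 1.5(40) = 507.25.
Change in quantity: 507.25 − 485.5 = 21.75.

Δq = 21.75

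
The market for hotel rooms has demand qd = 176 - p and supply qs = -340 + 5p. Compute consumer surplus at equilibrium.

Equilibrium: 176 - p = -340 + 5p gives p* = 86, q* = 90.
Demand choke price (qd = 0): p = 176.
CS = ½(176 − 86)(90) = 4050.

Consumer surplus = 4050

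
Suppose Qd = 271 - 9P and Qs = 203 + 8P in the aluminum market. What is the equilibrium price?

Set Qd = Qs: 271 - 9P = 203 + 8P.
68 = 17P, so P* = 4.
Q* = 271 − 9(4) = 235.

P* = 4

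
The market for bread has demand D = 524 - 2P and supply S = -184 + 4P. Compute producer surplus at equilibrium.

Equilibrium: 524 - 2P = -184 + 4P gives P* = 118, Q* = 288.
Supply starts at P = 46 (where S = 0).
PS = ½(118 − 46)(288) = 10368.

Producer surplus = 10368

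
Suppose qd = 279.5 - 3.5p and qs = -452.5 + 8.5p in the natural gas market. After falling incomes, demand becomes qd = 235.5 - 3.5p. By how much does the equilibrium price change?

Δp = -11/3

Original equilibrium: p* = 61, q* = 66.
New equilibrium: 235.5 - 3.5p = -452.5 + 8.5p, so 688 = 12p and p' = 172/3; q' = 235.5 − 3.5(172/3) = 209/6.
Change in price: 172/3 − 61 = -11/3.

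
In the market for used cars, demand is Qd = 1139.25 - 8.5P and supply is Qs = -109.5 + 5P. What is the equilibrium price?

P* = 92.5

Set Qd = Qs: 1139.25 - 8.5P = -109.5 + 5P.
1248.75 = 13.5P, so P* = 92.5.
Q* = 1139.25 − 8.5(92.5) = 353.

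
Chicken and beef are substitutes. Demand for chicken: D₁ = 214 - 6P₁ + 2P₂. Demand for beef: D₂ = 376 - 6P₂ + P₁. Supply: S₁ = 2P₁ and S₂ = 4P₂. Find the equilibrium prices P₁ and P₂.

Market 1: 214 - 6P₁ + 2P₂ = 2P₁ → 8P₁ - 2P₂ = 214.
Market 2: 10P₂ - P₁ = 376.
Eliminating P₂: 10×(1) + 2×(2) gives 78P₁ = 2892, so P₁ = 482/13.
Back-substitute into (2): P₂ = (376 + 1×482/13) / 10 = 537/13.

P₁ = 482/13, P₂ = 537/13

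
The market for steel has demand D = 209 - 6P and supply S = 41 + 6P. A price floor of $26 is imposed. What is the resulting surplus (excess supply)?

Equilibrium price would be P* = 14, so the floor at 26 binds.
At P = 26: D = 53, S = 197.
Surplus = 197 − 53 = 144.

Surplus = 144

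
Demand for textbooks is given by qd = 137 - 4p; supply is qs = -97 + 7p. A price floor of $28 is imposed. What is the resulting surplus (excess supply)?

Equilibrium price would be p* = 234/11, so the floor at 28 binds.
At p = 28: qd = 25, qs = 99.
Surplus = 99 − 25 = 74.

Surplus = 74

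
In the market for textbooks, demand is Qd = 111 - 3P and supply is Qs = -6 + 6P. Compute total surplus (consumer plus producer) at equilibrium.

Total surplus = 1296

Equilibrium: 111 - 3P = -6 + 6P gives P* = 13, Q* = 72.
Demand choke price: P = 37; supply starts at P = 1.
CS = ½(37 − 13)(72) = 864; PS = ½(13 − 1)(72) = 432.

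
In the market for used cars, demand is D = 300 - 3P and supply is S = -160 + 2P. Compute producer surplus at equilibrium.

Producer surplus = 144

Equilibrium: 300 - 3P = -160 + 2P gives P* = 92, Q* = 24.
Supply starts at P = 80 (where S = 0).
PS = ½(92 − 80)(24) = 144.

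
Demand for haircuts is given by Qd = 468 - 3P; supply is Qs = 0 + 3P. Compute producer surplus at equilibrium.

Equilibrium: 468 - 3P = 0 + 3P gives P* = 78, Q* = 234.
Supply starts at P = 0 (where Qs = 0).
PS = ½(78 − 0)(234) = 9126.

Producer surplus = 9126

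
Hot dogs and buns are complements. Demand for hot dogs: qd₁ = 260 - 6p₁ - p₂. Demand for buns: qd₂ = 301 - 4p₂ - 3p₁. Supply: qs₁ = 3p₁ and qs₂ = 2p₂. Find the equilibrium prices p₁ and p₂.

p₁ = 1259/51, p₂ = 643/17

Market 1: 260 - 6p₁ - p₂ = 3p₁ → 9p₁ + p₂ = 260.
Market 2: 6p₂ + 3p₁ = 301.
Eliminating p₂: 6×(1) − 1×(2) gives 51p₁ = 1259, so p₁ = 1259/51.
Back-substitute into (2): p₂ = (301 − 3×1259/51) / 6 = 643/17.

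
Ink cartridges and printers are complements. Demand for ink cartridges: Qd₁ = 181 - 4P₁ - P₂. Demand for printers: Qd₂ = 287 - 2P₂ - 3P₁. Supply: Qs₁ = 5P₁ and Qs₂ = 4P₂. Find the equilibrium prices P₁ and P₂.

P₁ = 47/3, P₂ = 40

Market 1: 181 - 4P₁ - P₂ = 5P₁ → 9P₁ + P₂ = 181.
Market 2: 6P₂ + 3P₁ = 287.
Eliminating P₂: 6×(1) − 1×(2) gives 51P₁ = 799, so P₁ = 47/3.
Back-substitute into (2): P₂ = (287 − 3×47/3) / 6 = 40.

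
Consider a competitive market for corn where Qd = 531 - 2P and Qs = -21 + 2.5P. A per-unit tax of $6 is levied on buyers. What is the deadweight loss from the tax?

Pre-tax equilibrium: P* = 368/3, Q* = 857/3.
Tax on buyers shifts demand to Qd = 531 − 2(P + 6) = 519 - 2P.
519 - 2P = -21 + 2.5P gives seller price Ps = 120; buyers pay Pb = 120 + 6 = 126.
New quantity: Q = 531 − 2(126) = 279.
DWL = ½ × 6 × (857/3 − 279) = 20.

Deadweight loss = 20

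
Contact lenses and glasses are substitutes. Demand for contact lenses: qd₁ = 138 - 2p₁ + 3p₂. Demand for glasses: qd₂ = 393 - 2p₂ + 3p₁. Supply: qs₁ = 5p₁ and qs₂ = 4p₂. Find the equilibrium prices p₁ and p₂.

Market 1: 138 - 2p₁ + 3p₂ = 5p₁ → 7p₁ - 3p₂ = 138.
Market 2: 6p₂ - 3p₁ = 393.
Eliminating p₂: 6×(1) + 3×(2) gives 33p₁ = 2007, so p₁ = 669/11.
Back-substitute into (2): p₂ = (393 + 3×669/11) / 6 = 1055/11.

p₁ = 669/11, p₂ = 1055/11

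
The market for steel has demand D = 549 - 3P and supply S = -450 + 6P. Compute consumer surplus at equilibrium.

Consumer surplus = 7776

Equilibrium: 549 - 3P = -450 + 6P gives P* = 111, Q* = 216.
Demand choke price (D = 0): P = 183.
CS = ½(183 − 111)(216) = 7776.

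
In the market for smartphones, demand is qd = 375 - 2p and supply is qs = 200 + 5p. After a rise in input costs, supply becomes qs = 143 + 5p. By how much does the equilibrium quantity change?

Δq = -114/7

Original equilibrium: p* = 25, q* = 325.
New equilibrium: 375 - 2p = 143 + 5p, so 232 = 7p and p' = 232/7; q' = 375 − 2(232/7) = 2161/7.
Change in quantity: 2161/7 − 325 = -114/7.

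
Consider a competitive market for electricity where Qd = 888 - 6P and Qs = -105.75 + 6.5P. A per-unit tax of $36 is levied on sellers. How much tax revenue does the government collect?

Pre-tax equilibrium: P* = 79.5, Q* = 411.
Tax on sellers shifts supply to Qs = -105.75 + 6.5(P − 36) = -339.75 + 6.5P.
888 - 6P = -339.75 + 6.5P gives buyer price Pb = 98.22; sellers receive Ps = 98.22 − 36 = 62.22.
New quantity: Q = 888 − 6(98.22) = 298.68.
Revenue = 36 × 298.68 = 10752.48.

Tax revenue = 10752.48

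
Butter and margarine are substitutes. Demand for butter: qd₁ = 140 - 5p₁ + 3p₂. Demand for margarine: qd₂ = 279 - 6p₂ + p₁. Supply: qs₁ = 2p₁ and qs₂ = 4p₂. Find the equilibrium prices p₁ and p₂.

p₁ = 2237/67, p₂ = 2093/67

Market 1: 140 - 5p₁ + 3p₂ = 2p₁ → 7p₁ - 3p₂ = 140.
Market 2: 10p₂ - p₁ = 279.
Eliminating p₂: 10×(1) + 3×(2) gives 67p₁ = 2237, so p₁ = 2237/67.
Back-substitute into (2): p₂ = (279 + 1×2237/67) / 10 = 2093/67.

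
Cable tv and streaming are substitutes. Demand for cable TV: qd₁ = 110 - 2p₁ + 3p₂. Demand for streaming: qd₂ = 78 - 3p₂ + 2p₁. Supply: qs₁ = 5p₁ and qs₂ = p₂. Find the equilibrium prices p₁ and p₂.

p₁ = 337/11, p₂ = 383/11

Market 1: 110 - 2p₁ + 3p₂ = 5p₁ → 7p₁ - 3p₂ = 110.
Market 2: 4p₂ - 2p₁ = 78.
Eliminating p₂: 4×(1) + 3×(2) gives 22p₁ = 674, so p₁ = 337/11.
Back-substitute into (2): p₂ = (78 + 2×337/11) / 4 = 383/11.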